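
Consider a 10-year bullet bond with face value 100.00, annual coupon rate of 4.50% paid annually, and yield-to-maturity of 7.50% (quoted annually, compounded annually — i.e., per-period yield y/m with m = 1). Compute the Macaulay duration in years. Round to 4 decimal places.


Answer: Macaulay duration = 8.0195 years

Derivation:
Coupon per period c = face * coupon_rate / m = 4.500000
Periods per year m = 1; per-period yield y/m = 0.075000
Number of cashflows N = 10
Cashflows (t years, CF_t, discount factor 1/(1+y/m)^(m*t), PV):
  t = 1.0000: CF_t = 4.500000, DF = 0.930233, PV = 4.186047
  t = 2.0000: CF_t = 4.500000, DF = 0.865333, PV = 3.893997
  t = 3.0000: CF_t = 4.500000, DF = 0.804961, PV = 3.622323
  t = 4.0000: CF_t = 4.500000, DF = 0.748801, PV = 3.369602
  t = 5.0000: CF_t = 4.500000, DF = 0.696559, PV = 3.134514
  t = 6.0000: CF_t = 4.500000, DF = 0.647962, PV = 2.915827
  t = 7.0000: CF_t = 4.500000, DF = 0.602755, PV = 2.712397
  t = 8.0000: CF_t = 4.500000, DF = 0.560702, PV = 2.523160
  t = 9.0000: CF_t = 4.500000, DF = 0.521583, PV = 2.347126
  t = 10.0000: CF_t = 104.500000, DF = 0.485194, PV = 50.702766
Price P = sum_t PV_t = 79.407757
Macaulay numerator sum_t t * PV_t:
  t * PV_t at t = 1.0000: 4.186047
  t * PV_t at t = 2.0000: 7.787994
  t * PV_t at t = 3.0000: 10.866968
  t * PV_t at t = 4.0000: 13.478410
  t * PV_t at t = 5.0000: 15.672569
  t * PV_t at t = 6.0000: 17.494961
  t * PV_t at t = 7.0000: 18.986779
  t * PV_t at t = 8.0000: 20.185280
  t * PV_t at t = 9.0000: 21.124131
  t * PV_t at t = 10.0000: 507.027655
Macaulay duration D = (sum_t t * PV_t) / P = 636.810793 / 79.407757 = 8.019504


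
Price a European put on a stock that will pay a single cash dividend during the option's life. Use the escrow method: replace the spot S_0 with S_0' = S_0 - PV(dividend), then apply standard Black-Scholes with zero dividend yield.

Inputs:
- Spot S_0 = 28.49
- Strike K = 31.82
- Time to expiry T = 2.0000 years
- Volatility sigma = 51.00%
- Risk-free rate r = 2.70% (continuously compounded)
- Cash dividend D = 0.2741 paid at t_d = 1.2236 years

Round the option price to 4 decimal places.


Answer: Price = 9.2134

Derivation:
PV(D) = D * exp(-r * t_d) = 0.2741 * 0.96750257 = 0.26519245
S_0' = S_0 - PV(D) = 28.4900 - 0.26519245 = 28.22480755
d1 = (ln(S_0'/K) + (r + sigma^2/2)*T) / (sigma*sqrt(T)) = 0.26926386
d2 = d1 - sigma*sqrt(T) = -0.45198506
exp(-rT) = 0.94743211
N(-d1) = 0.39386332; N(-d2) = 0.67436013
P = K * exp(-rT) * N(-d2) - S_0' * N(-d1) = 31.8200 * 0.94743211 * 0.67436013 - 28.22480755 * 0.39386332 = 9.2134


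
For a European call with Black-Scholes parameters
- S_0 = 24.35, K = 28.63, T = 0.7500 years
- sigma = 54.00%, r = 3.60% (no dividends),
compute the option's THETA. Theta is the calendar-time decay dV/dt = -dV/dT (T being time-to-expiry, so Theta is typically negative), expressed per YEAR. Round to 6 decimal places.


d1 = -0.0546842003; d2 = -0.5223379183
phi(d1) = 0.3983462352; exp(-qT) = 1.0000000000; exp(-rT) = 0.9733612415
Theta = -S*exp(-qT)*phi(d1)*sigma/(2*sqrt(T)) - r*K*exp(-rT)*N(d2) + q*S*exp(-qT)*N(d1)
N(d1) = 0.4781950284; N(d2) = 0.3007175363; sqrt(T) = 0.8660254038
Term 1 = -24.3500 * 1.0000000000 * 0.3983462352 * 0.5400 / (2 * 0.8660254038) = -3.0240767902
Term 2 = -0.0360 * 28.6300 * 0.9733612415 * 0.3007175363 = -0.3016870389
Term 3 = 0 (no dividend yield, q = 0)
Theta = -3.0240767902 + (-0.3016870389) + (0.0000000000) = -3.325764

Answer: Theta = -3.325764


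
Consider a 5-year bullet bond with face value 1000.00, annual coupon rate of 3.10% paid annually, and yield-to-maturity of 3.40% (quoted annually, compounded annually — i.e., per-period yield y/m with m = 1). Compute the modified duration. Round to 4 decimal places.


Answer: Modified duration = 4.5512

Derivation:
Coupon per period c = face * coupon_rate / m = 31.000000
Periods per year m = 1; per-period yield y/m = 0.034000
Number of cashflows N = 5
Cashflows (t years, CF_t, discount factor 1/(1+y/m)^(m*t), PV):
  t = 1.0000: CF_t = 31.000000, DF = 0.967118, PV = 29.980658
  t = 2.0000: CF_t = 31.000000, DF = 0.935317, PV = 28.994833
  t = 3.0000: CF_t = 31.000000, DF = 0.904562, PV = 28.041425
  t = 4.0000: CF_t = 31.000000, DF = 0.874818, PV = 27.119366
  t = 5.0000: CF_t = 1031.000000, DF = 0.846052, PV = 872.280114
Price P = sum_t PV_t = 986.416396
First compute Macaulay numerator sum_t t * PV_t:
  t * PV_t at t = 1.0000: 29.980658
  t * PV_t at t = 2.0000: 57.989667
  t * PV_t at t = 3.0000: 84.124275
  t * PV_t at t = 4.0000: 108.477466
  t * PV_t at t = 5.0000: 4361.400568
Macaulay duration D = 4641.972633 / 986.416396 = 4.705896
Modified duration = D / (1 + y/m) = 4.705896 / (1 + 0.034000) = 4.551156


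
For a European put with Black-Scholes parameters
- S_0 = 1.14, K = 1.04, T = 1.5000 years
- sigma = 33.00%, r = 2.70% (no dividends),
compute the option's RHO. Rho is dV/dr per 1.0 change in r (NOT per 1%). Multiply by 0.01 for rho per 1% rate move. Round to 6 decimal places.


d1 = 0.5294424844; d2 = 0.1252766768
phi(d1) = 0.3467701171; exp(-qT) = 1.0000000000; exp(-rT) = 0.9603091645
N(-d2) = 0.4501522580
Rho = -K*T*exp(-rT)*N(-d2) = -1.0400 * 1.5000 * 0.9603091645 * 0.4501522580 = -0.674365

Answer: Rho = -0.674365


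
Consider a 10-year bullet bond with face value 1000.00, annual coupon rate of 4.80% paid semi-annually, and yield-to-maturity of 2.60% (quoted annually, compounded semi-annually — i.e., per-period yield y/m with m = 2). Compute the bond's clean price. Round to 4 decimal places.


Answer: Price = 1192.6315

Derivation:
Coupon per period c = face * coupon_rate / m = 24.000000
Periods per year m = 2; per-period yield y/m = 0.013000
Number of cashflows N = 20
Cashflows (t years, CF_t, discount factor 1/(1+y/m)^(m*t), PV):
  t = 0.5000: CF_t = 24.000000, DF = 0.987167, PV = 23.692004
  t = 1.0000: CF_t = 24.000000, DF = 0.974498, PV = 23.387960
  t = 1.5000: CF_t = 24.000000, DF = 0.961992, PV = 23.087819
  t = 2.0000: CF_t = 24.000000, DF = 0.949647, PV = 22.791529
  t = 2.5000: CF_t = 24.000000, DF = 0.937460, PV = 22.499041
  t = 3.0000: CF_t = 24.000000, DF = 0.925429, PV = 22.210307
  t = 3.5000: CF_t = 24.000000, DF = 0.913553, PV = 21.925279
  t = 4.0000: CF_t = 24.000000, DF = 0.901829, PV = 21.643908
  t = 4.5000: CF_t = 24.000000, DF = 0.890256, PV = 21.366148
  t = 5.0000: CF_t = 24.000000, DF = 0.878831, PV = 21.091953
  t = 5.5000: CF_t = 24.000000, DF = 0.867553, PV = 20.821276
  t = 6.0000: CF_t = 24.000000, DF = 0.856420, PV = 20.554073
  t = 6.5000: CF_t = 24.000000, DF = 0.845429, PV = 20.290299
  t = 7.0000: CF_t = 24.000000, DF = 0.834580, PV = 20.029910
  t = 7.5000: CF_t = 24.000000, DF = 0.823869, PV = 19.772863
  t = 8.0000: CF_t = 24.000000, DF = 0.813296, PV = 19.519115
  t = 8.5000: CF_t = 24.000000, DF = 0.802859, PV = 19.268623
  t = 9.0000: CF_t = 24.000000, DF = 0.792556, PV = 19.021345
  t = 9.5000: CF_t = 24.000000, DF = 0.782385, PV = 18.777241
  t = 10.0000: CF_t = 1024.000000, DF = 0.772345, PV = 790.880831
Price P = sum_t PV_t = 1192.631525


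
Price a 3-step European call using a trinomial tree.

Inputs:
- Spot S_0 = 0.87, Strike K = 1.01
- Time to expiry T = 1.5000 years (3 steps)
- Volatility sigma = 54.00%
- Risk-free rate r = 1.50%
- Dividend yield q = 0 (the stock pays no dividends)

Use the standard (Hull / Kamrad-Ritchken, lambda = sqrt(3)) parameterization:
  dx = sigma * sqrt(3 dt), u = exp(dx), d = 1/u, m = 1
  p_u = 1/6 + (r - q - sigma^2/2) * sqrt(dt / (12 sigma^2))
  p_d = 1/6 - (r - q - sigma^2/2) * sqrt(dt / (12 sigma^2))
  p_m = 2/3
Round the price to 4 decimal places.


Answer: Price = V(0,0) = 0.1781

Derivation:
dt = T/N = 0.500000; dx = sigma*sqrt(3*dt) = 0.661362
u = exp(dx) = 1.937430; d = 1/u = 0.516148
p_u = 0.117223, p_m = 0.666667, p_d = 0.216110
Discount per step: exp(-r*dt) = 0.992528
Stock lattice S(k, j) with j the centered position index:
  k=0: S(0,+0) = 0.8700
  k=1: S(1,-1) = 0.4490; S(1,+0) = 0.8700; S(1,+1) = 1.6856
  k=2: S(2,-2) = 0.2318; S(2,-1) = 0.4490; S(2,+0) = 0.8700; S(2,+1) = 1.6856; S(2,+2) = 3.2657
  k=3: S(3,-3) = 0.1196; S(3,-2) = 0.2318; S(3,-1) = 0.4490; S(3,+0) = 0.8700; S(3,+1) = 1.6856; S(3,+2) = 3.2657; S(3,+3) = 6.3270
Terminal payoffs V(N, j) = max(S_T - K, 0):
  V(3,-3) = 0.000000; V(3,-2) = 0.000000; V(3,-1) = 0.000000; V(3,+0) = 0.000000; V(3,+1) = 0.675564; V(3,+2) = 2.255662; V(3,+3) = 5.316990
Backward induction: V(k, j) = exp(-r*dt) * [p_u * V(k+1, j+1) + p_m * V(k+1, j) + p_d * V(k+1, j-1)]
  V(2,-2) = exp(-r*dt) * [p_u*0.000000 + p_m*0.000000 + p_d*0.000000] = 0.000000
  V(2,-1) = exp(-r*dt) * [p_u*0.000000 + p_m*0.000000 + p_d*0.000000] = 0.000000
  V(2,+0) = exp(-r*dt) * [p_u*0.675564 + p_m*0.000000 + p_d*0.000000] = 0.078600
  V(2,+1) = exp(-r*dt) * [p_u*2.255662 + p_m*0.675564 + p_d*0.000000] = 0.709451
  V(2,+2) = exp(-r*dt) * [p_u*5.316990 + p_m*2.255662 + p_d*0.675564] = 2.256061
  V(1,-1) = exp(-r*dt) * [p_u*0.078600 + p_m*0.000000 + p_d*0.000000] = 0.009145
  V(1,+0) = exp(-r*dt) * [p_u*0.709451 + p_m*0.078600 + p_d*0.000000] = 0.134551
  V(1,+1) = exp(-r*dt) * [p_u*2.256061 + p_m*0.709451 + p_d*0.078600] = 0.748780
  V(0,+0) = exp(-r*dt) * [p_u*0.748780 + p_m*0.134551 + p_d*0.009145] = 0.178111


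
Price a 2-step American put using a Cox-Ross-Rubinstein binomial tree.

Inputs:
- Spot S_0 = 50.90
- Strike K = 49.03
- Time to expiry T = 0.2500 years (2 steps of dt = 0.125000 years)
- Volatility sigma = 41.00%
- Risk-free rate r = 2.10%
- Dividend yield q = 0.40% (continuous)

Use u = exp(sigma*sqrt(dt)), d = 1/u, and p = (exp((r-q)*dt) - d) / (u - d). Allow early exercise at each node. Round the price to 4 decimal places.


Answer: Price = V(0,0) = 3.0439

Derivation:
dt = T/N = 0.125000
u = exp(sigma*sqrt(dt)) = 1.155990; d = 1/u = 0.865060
p = (exp((r-q)*dt) - d) / (u - d) = 0.471136
Discount per step: exp(-r*dt) = 0.997378
Stock lattice S(k, i) with i counting down-moves:
  k=0: S(0,0) = 50.9000
  k=1: S(1,0) = 58.8399; S(1,1) = 44.0315
  k=2: S(2,0) = 68.0183; S(2,1) = 50.9000; S(2,2) = 38.0899
Terminal payoffs V(N, i) = max(K - S_T, 0):
  V(2,0) = 0.000000; V(2,1) = 0.000000; V(2,2) = 10.940100
Backward induction: V(k, i) = exp(-r*dt) * [p * V(k+1, i) + (1-p) * V(k+1, i+1)]; then take max(V_cont, immediate exercise) for American.
  V(1,0) = exp(-r*dt) * [p*0.000000 + (1-p)*0.000000] = 0.000000; exercise = 0.000000; V(1,0) = max -> 0.000000
  V(1,1) = exp(-r*dt) * [p*0.000000 + (1-p)*10.940100] = 5.770657; exercise = 4.998467; V(1,1) = max -> 5.770657
  V(0,0) = exp(-r*dt) * [p*0.000000 + (1-p)*5.770657] = 3.043892; exercise = 0.000000; V(0,0) = max -> 3.043892


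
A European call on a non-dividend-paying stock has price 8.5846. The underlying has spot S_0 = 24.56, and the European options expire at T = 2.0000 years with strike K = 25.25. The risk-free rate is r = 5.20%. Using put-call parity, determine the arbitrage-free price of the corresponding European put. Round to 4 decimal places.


Answer: Put price = 6.7805

Derivation:
Put-call parity: C - P = S_0 * exp(-qT) - K * exp(-rT).
S_0 * exp(-qT) = 24.5600 * 1.00000000 = 24.56000000
K * exp(-rT) = 25.2500 * 0.90122530 = 22.75593876
P = C - S*exp(-qT) + K*exp(-rT)
P = 8.5846 - 24.56000000 + 22.75593876 = 6.7805


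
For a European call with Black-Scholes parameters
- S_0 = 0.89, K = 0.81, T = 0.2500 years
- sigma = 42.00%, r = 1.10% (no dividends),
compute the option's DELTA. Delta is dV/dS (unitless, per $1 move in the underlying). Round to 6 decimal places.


Answer: Delta = 0.714509

Derivation:
d1 = 0.5666057860; d2 = 0.3566057860
phi(d1) = 0.3397790955; exp(-qT) = 1.0000000000; exp(-rT) = 0.9972537778
N(d1) = 0.7145089785
Delta = exp(-qT) * N(d1) = 1.0000000000 * 0.7145089785 = 0.714509


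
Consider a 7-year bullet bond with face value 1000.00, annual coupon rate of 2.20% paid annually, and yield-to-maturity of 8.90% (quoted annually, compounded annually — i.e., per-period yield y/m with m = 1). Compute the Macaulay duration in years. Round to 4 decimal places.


Coupon per period c = face * coupon_rate / m = 22.000000
Periods per year m = 1; per-period yield y/m = 0.089000
Number of cashflows N = 7
Cashflows (t years, CF_t, discount factor 1/(1+y/m)^(m*t), PV):
  t = 1.0000: CF_t = 22.000000, DF = 0.918274, PV = 20.202020
  t = 2.0000: CF_t = 22.000000, DF = 0.843226, PV = 18.550983
  t = 3.0000: CF_t = 22.000000, DF = 0.774313, PV = 17.034879
  t = 4.0000: CF_t = 22.000000, DF = 0.711031, PV = 15.642680
  t = 5.0000: CF_t = 22.000000, DF = 0.652921, PV = 14.364261
  t = 6.0000: CF_t = 22.000000, DF = 0.599560, PV = 13.190322
  t = 7.0000: CF_t = 1022.000000, DF = 0.550560, PV = 562.672562
Price P = sum_t PV_t = 661.657706
Macaulay numerator sum_t t * PV_t:
  t * PV_t at t = 1.0000: 20.202020
  t * PV_t at t = 2.0000: 37.101965
  t * PV_t at t = 3.0000: 51.104636
  t * PV_t at t = 4.0000: 62.570720
  t * PV_t at t = 5.0000: 71.821304
  t * PV_t at t = 6.0000: 79.141933
  t * PV_t at t = 7.0000: 3938.707931
Macaulay duration D = (sum_t t * PV_t) / P = 4260.650509 / 661.657706 = 6.439357

Answer: Macaulay duration = 6.4394 years


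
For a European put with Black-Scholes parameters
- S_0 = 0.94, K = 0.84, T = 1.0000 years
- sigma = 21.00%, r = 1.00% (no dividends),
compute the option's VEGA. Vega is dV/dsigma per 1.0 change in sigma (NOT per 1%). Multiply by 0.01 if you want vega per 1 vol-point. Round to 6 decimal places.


d1 = 0.6882284925; d2 = 0.4782284925
phi(d1) = 0.3148157405; exp(-qT) = 1.0000000000; exp(-rT) = 0.9900498337
Vega = S * exp(-qT) * phi(d1) * sqrt(T) = 0.9400 * 1.0000000000 * 0.3148157405 * 1.0000000000 = 0.295927

Answer: Vega = 0.295927


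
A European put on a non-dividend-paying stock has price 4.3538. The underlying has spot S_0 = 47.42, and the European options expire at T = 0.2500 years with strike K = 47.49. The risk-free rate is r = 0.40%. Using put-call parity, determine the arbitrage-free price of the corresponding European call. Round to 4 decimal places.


Put-call parity: C - P = S_0 * exp(-qT) - K * exp(-rT).
S_0 * exp(-qT) = 47.4200 * 1.00000000 = 47.42000000
K * exp(-rT) = 47.4900 * 0.99900050 = 47.44253374
C = P + S*exp(-qT) - K*exp(-rT)
C = 4.3538 + 47.42000000 - 47.44253374 = 4.3313

Answer: Call price = 4.3313


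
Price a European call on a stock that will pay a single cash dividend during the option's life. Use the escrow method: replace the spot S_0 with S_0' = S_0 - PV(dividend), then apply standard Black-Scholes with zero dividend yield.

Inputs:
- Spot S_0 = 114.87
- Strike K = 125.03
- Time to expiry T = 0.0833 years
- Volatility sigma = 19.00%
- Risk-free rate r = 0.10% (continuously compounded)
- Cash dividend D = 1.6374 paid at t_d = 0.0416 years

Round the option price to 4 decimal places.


PV(D) = D * exp(-r * t_d) = 1.6374 * 0.99995840 = 1.63733189
S_0' = S_0 - PV(D) = 114.8700 - 1.63733189 = 113.23266811
d1 = (ln(S_0'/K) + (r + sigma^2/2)*T) / (sigma*sqrt(T)) = -1.77839031
d2 = d1 - sigma*sqrt(T) = -1.83322762
exp(-rT) = 0.99991670
N(d1) = 0.03766989; N(d2) = 0.03338436
C = S_0' * N(d1) - K * exp(-rT) * N(d2) = 113.23266811 * 0.03766989 - 125.0300 * 0.99991670 * 0.03338436 = 0.0918

Answer: Price = 0.0918


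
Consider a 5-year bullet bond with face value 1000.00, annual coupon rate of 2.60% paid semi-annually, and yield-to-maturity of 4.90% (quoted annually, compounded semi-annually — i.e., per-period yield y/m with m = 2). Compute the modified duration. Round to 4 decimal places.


Coupon per period c = face * coupon_rate / m = 13.000000
Periods per year m = 2; per-period yield y/m = 0.024500
Number of cashflows N = 10
Cashflows (t years, CF_t, discount factor 1/(1+y/m)^(m*t), PV):
  t = 0.5000: CF_t = 13.000000, DF = 0.976086, PV = 12.689117
  t = 1.0000: CF_t = 13.000000, DF = 0.952744, PV = 12.385668
  t = 1.5000: CF_t = 13.000000, DF = 0.929960, PV = 12.089476
  t = 2.0000: CF_t = 13.000000, DF = 0.907721, PV = 11.800367
  t = 2.5000: CF_t = 13.000000, DF = 0.886013, PV = 11.518171
  t = 3.0000: CF_t = 13.000000, DF = 0.864825, PV = 11.242725
  t = 3.5000: CF_t = 13.000000, DF = 0.844143, PV = 10.973865
  t = 4.0000: CF_t = 13.000000, DF = 0.823957, PV = 10.711435
  t = 4.5000: CF_t = 13.000000, DF = 0.804252, PV = 10.455280
  t = 5.0000: CF_t = 1013.000000, DF = 0.785019, PV = 795.224621
Price P = sum_t PV_t = 899.090724
First compute Macaulay numerator sum_t t * PV_t:
  t * PV_t at t = 0.5000: 6.344558
  t * PV_t at t = 1.0000: 12.385668
  t * PV_t at t = 1.5000: 18.134213
  t * PV_t at t = 2.0000: 23.600733
  t * PV_t at t = 2.5000: 28.795429
  t * PV_t at t = 3.0000: 33.728174
  t * PV_t at t = 3.5000: 38.408527
  t * PV_t at t = 4.0000: 42.845739
  t * PV_t at t = 4.5000: 47.048762
  t * PV_t at t = 5.0000: 3976.123107
Macaulay duration D = 4227.414911 / 899.090724 = 4.701878
Modified duration = D / (1 + y/m) = 4.701878 / (1 + 0.024500) = 4.589437

Answer: Modified duration = 4.5894


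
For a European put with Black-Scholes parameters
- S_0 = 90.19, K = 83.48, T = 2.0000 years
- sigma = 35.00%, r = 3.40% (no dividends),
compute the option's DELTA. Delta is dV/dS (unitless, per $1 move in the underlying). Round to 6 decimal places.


d1 = 0.5410608838; d2 = 0.0460861369
phi(d1) = 0.3446203257; exp(-qT) = 1.0000000000; exp(-rT) = 0.9342604736
N(-d1) = 0.2942328092
Delta = -exp(-qT) * N(-d1) = -1.0000000000 * 0.2942328092 = -0.294233

Answer: Delta = -0.294233


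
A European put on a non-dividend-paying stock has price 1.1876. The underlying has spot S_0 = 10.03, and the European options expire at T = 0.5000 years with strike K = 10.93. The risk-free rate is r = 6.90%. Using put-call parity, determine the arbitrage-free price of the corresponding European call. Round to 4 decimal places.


Answer: Call price = 0.6583

Derivation:
Put-call parity: C - P = S_0 * exp(-qT) - K * exp(-rT).
S_0 * exp(-qT) = 10.0300 * 1.00000000 = 10.03000000
K * exp(-rT) = 10.9300 * 0.96608834 = 10.55934555
C = P + S*exp(-qT) - K*exp(-rT)
C = 1.1876 + 10.03000000 - 10.55934555 = 0.6583


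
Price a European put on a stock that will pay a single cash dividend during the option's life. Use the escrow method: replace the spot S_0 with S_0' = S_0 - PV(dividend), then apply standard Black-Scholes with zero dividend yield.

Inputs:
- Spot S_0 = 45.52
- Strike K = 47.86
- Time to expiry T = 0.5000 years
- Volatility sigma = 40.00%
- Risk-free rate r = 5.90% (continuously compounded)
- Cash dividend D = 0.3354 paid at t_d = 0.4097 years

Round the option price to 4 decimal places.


Answer: Price = 5.8171

Derivation:
PV(D) = D * exp(-r * t_d) = 0.3354 * 0.97611751 = 0.32738981
S_0' = S_0 - PV(D) = 45.5200 - 0.32738981 = 45.19261019
d1 = (ln(S_0'/K) + (r + sigma^2/2)*T) / (sigma*sqrt(T)) = 0.04296911
d2 = d1 - sigma*sqrt(T) = -0.23987360
exp(-rT) = 0.97093088
N(-d1) = 0.48286308; N(-d2) = 0.59478588
P = K * exp(-rT) * N(-d2) - S_0' * N(-d1) = 47.8600 * 0.97093088 * 0.59478588 - 45.19261019 * 0.48286308 = 5.8171


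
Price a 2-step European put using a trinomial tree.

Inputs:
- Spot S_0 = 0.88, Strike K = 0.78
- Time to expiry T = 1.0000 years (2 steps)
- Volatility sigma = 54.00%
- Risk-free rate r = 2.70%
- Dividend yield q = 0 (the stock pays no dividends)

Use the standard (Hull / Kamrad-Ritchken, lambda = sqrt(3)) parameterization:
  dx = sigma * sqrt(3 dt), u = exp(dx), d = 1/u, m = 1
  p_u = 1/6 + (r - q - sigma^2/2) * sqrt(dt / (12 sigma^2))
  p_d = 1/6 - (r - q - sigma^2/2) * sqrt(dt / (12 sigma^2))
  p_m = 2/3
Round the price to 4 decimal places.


dt = T/N = 0.500000; dx = sigma*sqrt(3*dt) = 0.661362
u = exp(dx) = 1.937430; d = 1/u = 0.516148
p_u = 0.121759, p_m = 0.666667, p_d = 0.211574
Discount per step: exp(-r*dt) = 0.986591
Stock lattice S(k, j) with j the centered position index:
  k=0: S(0,+0) = 0.8800
  k=1: S(1,-1) = 0.4542; S(1,+0) = 0.8800; S(1,+1) = 1.7049
  k=2: S(2,-2) = 0.2344; S(2,-1) = 0.4542; S(2,+0) = 0.8800; S(2,+1) = 1.7049; S(2,+2) = 3.3032
Terminal payoffs V(N, j) = max(K - S_T, 0):
  V(2,-2) = 0.545561; V(2,-1) = 0.325790; V(2,+0) = 0.000000; V(2,+1) = 0.000000; V(2,+2) = 0.000000
Backward induction: V(k, j) = exp(-r*dt) * [p_u * V(k+1, j+1) + p_m * V(k+1, j) + p_d * V(k+1, j-1)]
  V(1,-1) = exp(-r*dt) * [p_u*0.000000 + p_m*0.325790 + p_d*0.545561] = 0.328160
  V(1,+0) = exp(-r*dt) * [p_u*0.000000 + p_m*0.000000 + p_d*0.325790] = 0.068004
  V(1,+1) = exp(-r*dt) * [p_u*0.000000 + p_m*0.000000 + p_d*0.000000] = 0.000000
  V(0,+0) = exp(-r*dt) * [p_u*0.000000 + p_m*0.068004 + p_d*0.328160] = 0.113227

Answer: Price = V(0,0) = 0.1132


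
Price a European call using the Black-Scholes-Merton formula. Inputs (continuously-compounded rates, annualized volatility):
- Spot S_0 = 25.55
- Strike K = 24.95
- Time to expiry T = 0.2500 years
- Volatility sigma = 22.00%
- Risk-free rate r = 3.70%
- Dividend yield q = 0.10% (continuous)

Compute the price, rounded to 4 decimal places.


d1 = (ln(S/K) + (r - q + 0.5*sigma^2) * T) / (sigma * sqrt(T)) = 0.35284995
d2 = d1 - sigma * sqrt(T) = 0.24284995
exp(-rT) = 0.99079265; exp(-qT) = 0.99975003
C = S_0 * exp(-qT) * N(d1) - K * exp(-rT) * N(d2)
N(d1) = 0.63789953; N(d2) = 0.59593918
C = 25.5500 * 0.99975003 * 0.63789953 - 24.9500 * 0.99079265 * 0.59593918 = 1.5625

Answer: Price = 1.5625


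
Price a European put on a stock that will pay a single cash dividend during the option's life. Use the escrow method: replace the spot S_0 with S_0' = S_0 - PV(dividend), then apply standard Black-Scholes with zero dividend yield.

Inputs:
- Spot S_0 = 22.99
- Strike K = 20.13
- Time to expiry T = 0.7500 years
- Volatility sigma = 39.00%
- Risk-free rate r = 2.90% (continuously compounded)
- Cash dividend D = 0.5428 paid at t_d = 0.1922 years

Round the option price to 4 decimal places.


PV(D) = D * exp(-r * t_d) = 0.5428 * 0.99444170 = 0.53978296
S_0' = S_0 - PV(D) = 22.9900 - 0.53978296 = 22.45021704
d1 = (ln(S_0'/K) + (r + sigma^2/2)*T) / (sigma*sqrt(T)) = 0.55625935
d2 = d1 - sigma*sqrt(T) = 0.21850944
exp(-rT) = 0.97848483
N(-d1) = 0.28901679; N(-d2) = 0.41351610
P = K * exp(-rT) * N(-d2) - S_0' * N(-d1) = 20.1300 * 0.97848483 * 0.41351610 - 22.45021704 * 0.28901679 = 1.6565

Answer: Price = 1.6565


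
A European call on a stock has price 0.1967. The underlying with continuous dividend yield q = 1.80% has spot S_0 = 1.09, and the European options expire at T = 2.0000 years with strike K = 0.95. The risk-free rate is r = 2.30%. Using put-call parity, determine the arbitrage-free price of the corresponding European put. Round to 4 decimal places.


Put-call parity: C - P = S_0 * exp(-qT) - K * exp(-rT).
S_0 * exp(-qT) = 1.0900 * 0.96464029 = 1.05145792
K * exp(-rT) = 0.9500 * 0.95504196 = 0.90728986
P = C - S*exp(-qT) + K*exp(-rT)
P = 0.1967 - 1.05145792 + 0.90728986 = 0.0525

Answer: Put price = 0.0525


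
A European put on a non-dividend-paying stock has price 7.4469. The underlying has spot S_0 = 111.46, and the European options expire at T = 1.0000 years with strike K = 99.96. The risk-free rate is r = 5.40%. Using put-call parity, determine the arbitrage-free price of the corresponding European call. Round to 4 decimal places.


Answer: Call price = 24.2016

Derivation:
Put-call parity: C - P = S_0 * exp(-qT) - K * exp(-rT).
S_0 * exp(-qT) = 111.4600 * 1.00000000 = 111.46000000
K * exp(-rT) = 99.9600 * 0.94743211 = 94.70531337
C = P + S*exp(-qT) - K*exp(-rT)
C = 7.4469 + 111.46000000 - 94.70531337 = 24.2016


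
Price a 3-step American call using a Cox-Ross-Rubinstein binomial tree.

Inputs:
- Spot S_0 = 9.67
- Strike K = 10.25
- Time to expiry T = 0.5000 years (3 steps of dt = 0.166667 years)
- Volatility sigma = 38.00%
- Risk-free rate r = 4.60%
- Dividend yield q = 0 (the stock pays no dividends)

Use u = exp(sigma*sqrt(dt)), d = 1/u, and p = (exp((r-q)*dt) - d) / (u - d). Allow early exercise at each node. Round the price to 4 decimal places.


dt = T/N = 0.166667
u = exp(sigma*sqrt(dt)) = 1.167815; d = 1/u = 0.856300
p = (exp((r-q)*dt) - d) / (u - d) = 0.486000
Discount per step: exp(-r*dt) = 0.992363
Stock lattice S(k, i) with i counting down-moves:
  k=0: S(0,0) = 9.6700
  k=1: S(1,0) = 11.2928; S(1,1) = 8.2804
  k=2: S(2,0) = 13.1879; S(2,1) = 9.6700; S(2,2) = 7.0905
  k=3: S(3,0) = 15.4010; S(3,1) = 11.2928; S(3,2) = 8.2804; S(3,3) = 6.0716
Terminal payoffs V(N, i) = max(S_T - K, 0):
  V(3,0) = 5.150983; V(3,1) = 1.042770; V(3,2) = 0.000000; V(3,3) = 0.000000
Backward induction: V(k, i) = exp(-r*dt) * [p * V(k+1, i) + (1-p) * V(k+1, i+1)]; then take max(V_cont, immediate exercise) for American.
  V(2,0) = exp(-r*dt) * [p*5.150983 + (1-p)*1.042770] = 3.016147; exercise = 2.937864; V(2,0) = max -> 3.016147
  V(2,1) = exp(-r*dt) * [p*1.042770 + (1-p)*0.000000] = 0.502915; exercise = 0.000000; V(2,1) = max -> 0.502915
  V(2,2) = exp(-r*dt) * [p*0.000000 + (1-p)*0.000000] = 0.000000; exercise = 0.000000; V(2,2) = max -> 0.000000
  V(1,0) = exp(-r*dt) * [p*3.016147 + (1-p)*0.502915] = 1.711175; exercise = 1.042770; V(1,0) = max -> 1.711175
  V(1,1) = exp(-r*dt) * [p*0.502915 + (1-p)*0.000000] = 0.242550; exercise = 0.000000; V(1,1) = max -> 0.242550
  V(0,0) = exp(-r*dt) * [p*1.711175 + (1-p)*0.242550] = 0.948997; exercise = 0.000000; V(0,0) = max -> 0.948997

Answer: Price = V(0,0) = 0.9490


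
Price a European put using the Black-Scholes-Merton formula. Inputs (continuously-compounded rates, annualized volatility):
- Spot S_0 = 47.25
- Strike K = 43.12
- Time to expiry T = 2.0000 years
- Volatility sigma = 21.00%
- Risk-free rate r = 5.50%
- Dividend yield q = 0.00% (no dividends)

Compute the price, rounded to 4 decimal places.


Answer: Price = 1.8686

Derivation:
d1 = (ln(S/K) + (r - q + 0.5*sigma^2) * T) / (sigma * sqrt(T)) = 0.82686281
d2 = d1 - sigma * sqrt(T) = 0.52987797
exp(-rT) = 0.89583414; exp(-qT) = 1.00000000
P = K * exp(-rT) * N(-d2) - S_0 * exp(-qT) * N(-d1)
N(-d1) = 0.20415741; N(-d2) = 0.29809827
P = 43.1200 * 0.89583414 * 0.29809827 - 47.2500 * 1.00000000 * 0.20415741 = 1.8686


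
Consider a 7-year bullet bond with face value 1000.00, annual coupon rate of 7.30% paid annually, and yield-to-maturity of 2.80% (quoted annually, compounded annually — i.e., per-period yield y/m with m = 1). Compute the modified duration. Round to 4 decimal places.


Answer: Modified duration = 5.7282

Derivation:
Coupon per period c = face * coupon_rate / m = 73.000000
Periods per year m = 1; per-period yield y/m = 0.028000
Number of cashflows N = 7
Cashflows (t years, CF_t, discount factor 1/(1+y/m)^(m*t), PV):
  t = 1.0000: CF_t = 73.000000, DF = 0.972763, PV = 71.011673
  t = 2.0000: CF_t = 73.000000, DF = 0.946267, PV = 69.077503
  t = 3.0000: CF_t = 73.000000, DF = 0.920493, PV = 67.196015
  t = 4.0000: CF_t = 73.000000, DF = 0.895422, PV = 65.365773
  t = 5.0000: CF_t = 73.000000, DF = 0.871033, PV = 63.585382
  t = 6.0000: CF_t = 73.000000, DF = 0.847308, PV = 61.853485
  t = 7.0000: CF_t = 1073.000000, DF = 0.824230, PV = 884.398341
Price P = sum_t PV_t = 1282.488172
First compute Macaulay numerator sum_t t * PV_t:
  t * PV_t at t = 1.0000: 71.011673
  t * PV_t at t = 2.0000: 138.155006
  t * PV_t at t = 3.0000: 201.588044
  t * PV_t at t = 4.0000: 261.463092
  t * PV_t at t = 5.0000: 317.926912
  t * PV_t at t = 6.0000: 371.120908
  t * PV_t at t = 7.0000: 6190.788389
Macaulay duration D = 7552.054024 / 1282.488172 = 5.888595
Modified duration = D / (1 + y/m) = 5.888595 / (1 + 0.028000) = 5.728206


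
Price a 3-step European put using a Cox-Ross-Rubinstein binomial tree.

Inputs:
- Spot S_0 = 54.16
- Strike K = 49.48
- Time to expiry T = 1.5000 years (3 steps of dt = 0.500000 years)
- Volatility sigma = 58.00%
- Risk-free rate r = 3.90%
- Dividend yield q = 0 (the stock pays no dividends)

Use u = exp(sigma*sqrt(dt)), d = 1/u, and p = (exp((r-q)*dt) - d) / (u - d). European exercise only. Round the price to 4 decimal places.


dt = T/N = 0.500000
u = exp(sigma*sqrt(dt)) = 1.507002; d = 1/u = 0.663569
p = (exp((r-q)*dt) - d) / (u - d) = 0.422230
Discount per step: exp(-r*dt) = 0.980689
Stock lattice S(k, i) with i counting down-moves:
  k=0: S(0,0) = 54.1600
  k=1: S(1,0) = 81.6192; S(1,1) = 35.9389
  k=2: S(2,0) = 123.0003; S(2,1) = 54.1600; S(2,2) = 23.8480
  k=3: S(3,0) = 185.3616; S(3,1) = 81.6192; S(3,2) = 35.9389; S(3,3) = 15.8248
Terminal payoffs V(N, i) = max(K - S_T, 0):
  V(3,0) = 0.000000; V(3,1) = 0.000000; V(3,2) = 13.541085; V(3,3) = 33.655224
Backward induction: V(k, i) = exp(-r*dt) * [p * V(k+1, i) + (1-p) * V(k+1, i+1)].
  V(2,0) = exp(-r*dt) * [p*0.000000 + (1-p)*0.000000] = 0.000000
  V(2,1) = exp(-r*dt) * [p*0.000000 + (1-p)*13.541085] = 7.672555
  V(2,2) = exp(-r*dt) * [p*13.541085 + (1-p)*33.655224] = 24.676525
  V(1,0) = exp(-r*dt) * [p*0.000000 + (1-p)*7.672555] = 4.347370
  V(1,1) = exp(-r*dt) * [p*7.672555 + (1-p)*24.676525] = 17.159060
  V(0,0) = exp(-r*dt) * [p*4.347370 + (1-p)*17.159060] = 11.522688

Answer: Price = V(0,0) = 11.5227


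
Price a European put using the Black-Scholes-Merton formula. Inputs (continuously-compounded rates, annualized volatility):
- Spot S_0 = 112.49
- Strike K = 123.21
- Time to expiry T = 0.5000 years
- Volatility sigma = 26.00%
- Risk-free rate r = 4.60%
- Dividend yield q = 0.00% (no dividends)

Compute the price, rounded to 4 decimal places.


Answer: Price = 13.0635

Derivation:
d1 = (ln(S/K) + (r - q + 0.5*sigma^2) * T) / (sigma * sqrt(T)) = -0.27808817
d2 = d1 - sigma * sqrt(T) = -0.46193593
exp(-rT) = 0.97726248; exp(-qT) = 1.00000000
P = K * exp(-rT) * N(-d2) - S_0 * exp(-qT) * N(-d1)
N(-d1) = 0.60952766; N(-d2) = 0.67793637
P = 123.2100 * 0.97726248 * 0.67793637 - 112.4900 * 1.00000000 * 0.60952766 = 13.0635


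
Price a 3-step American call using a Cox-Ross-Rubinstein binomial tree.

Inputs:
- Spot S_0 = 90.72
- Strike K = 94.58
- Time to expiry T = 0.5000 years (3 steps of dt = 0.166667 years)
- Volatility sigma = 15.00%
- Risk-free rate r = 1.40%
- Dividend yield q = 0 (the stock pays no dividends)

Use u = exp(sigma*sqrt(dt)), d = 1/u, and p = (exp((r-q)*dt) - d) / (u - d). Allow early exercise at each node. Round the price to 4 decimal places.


dt = T/N = 0.166667
u = exp(sigma*sqrt(dt)) = 1.063151; d = 1/u = 0.940600
p = (exp((r-q)*dt) - d) / (u - d) = 0.503757
Discount per step: exp(-r*dt) = 0.997669
Stock lattice S(k, i) with i counting down-moves:
  k=0: S(0,0) = 90.7200
  k=1: S(1,0) = 96.4491; S(1,1) = 85.3312
  k=2: S(2,0) = 102.5399; S(2,1) = 90.7200; S(2,2) = 80.2626
  k=3: S(3,0) = 109.0154; S(3,1) = 96.4491; S(3,2) = 85.3312; S(3,3) = 75.4950
Terminal payoffs V(N, i) = max(S_T - K, 0):
  V(3,0) = 14.435445; V(3,1) = 1.869069; V(3,2) = 0.000000; V(3,3) = 0.000000
Backward induction: V(k, i) = exp(-r*dt) * [p * V(k+1, i) + (1-p) * V(k+1, i+1)]; then take max(V_cont, immediate exercise) for American.
  V(2,0) = exp(-r*dt) * [p*14.435445 + (1-p)*1.869069] = 8.180364; exercise = 7.959934; V(2,0) = max -> 8.180364
  V(2,1) = exp(-r*dt) * [p*1.869069 + (1-p)*0.000000] = 0.939363; exercise = 0.000000; V(2,1) = max -> 0.939363
  V(2,2) = exp(-r*dt) * [p*0.000000 + (1-p)*0.000000] = 0.000000; exercise = 0.000000; V(2,2) = max -> 0.000000
  V(1,0) = exp(-r*dt) * [p*8.180364 + (1-p)*0.939363] = 4.576380; exercise = 1.869069; V(1,0) = max -> 4.576380
  V(1,1) = exp(-r*dt) * [p*0.939363 + (1-p)*0.000000] = 0.472108; exercise = 0.000000; V(1,1) = max -> 0.472108
  V(0,0) = exp(-r*dt) * [p*4.576380 + (1-p)*0.472108] = 2.533746; exercise = 0.000000; V(0,0) = max -> 2.533746

Answer: Price = V(0,0) = 2.5337


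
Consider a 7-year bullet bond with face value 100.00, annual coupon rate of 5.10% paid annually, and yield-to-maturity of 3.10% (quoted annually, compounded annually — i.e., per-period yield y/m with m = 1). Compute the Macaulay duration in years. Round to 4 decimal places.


Answer: Macaulay duration = 6.1209 years

Derivation:
Coupon per period c = face * coupon_rate / m = 5.100000
Periods per year m = 1; per-period yield y/m = 0.031000
Number of cashflows N = 7
Cashflows (t years, CF_t, discount factor 1/(1+y/m)^(m*t), PV):
  t = 1.0000: CF_t = 5.100000, DF = 0.969932, PV = 4.946654
  t = 2.0000: CF_t = 5.100000, DF = 0.940768, PV = 4.797918
  t = 3.0000: CF_t = 5.100000, DF = 0.912481, PV = 4.653655
  t = 4.0000: CF_t = 5.100000, DF = 0.885045, PV = 4.513729
  t = 5.0000: CF_t = 5.100000, DF = 0.858434, PV = 4.378011
  t = 6.0000: CF_t = 5.100000, DF = 0.832622, PV = 4.246373
  t = 7.0000: CF_t = 105.100000, DF = 0.807587, PV = 84.877398
Price P = sum_t PV_t = 112.413739
Macaulay numerator sum_t t * PV_t:
  t * PV_t at t = 1.0000: 4.946654
  t * PV_t at t = 2.0000: 9.595837
  t * PV_t at t = 3.0000: 13.960965
  t * PV_t at t = 4.0000: 18.054917
  t * PV_t at t = 5.0000: 21.890055
  t * PV_t at t = 6.0000: 25.478241
  t * PV_t at t = 7.0000: 594.141788
Macaulay duration D = (sum_t t * PV_t) / P = 688.068457 / 112.413739 = 6.120857


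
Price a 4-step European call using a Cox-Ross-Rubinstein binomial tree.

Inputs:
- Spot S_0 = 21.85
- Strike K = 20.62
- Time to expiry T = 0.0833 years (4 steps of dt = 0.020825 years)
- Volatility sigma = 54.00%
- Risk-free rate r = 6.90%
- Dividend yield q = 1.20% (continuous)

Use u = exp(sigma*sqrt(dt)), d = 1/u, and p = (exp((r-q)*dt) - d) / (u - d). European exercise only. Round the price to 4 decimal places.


dt = T/N = 0.020825
u = exp(sigma*sqrt(dt)) = 1.081043; d = 1/u = 0.925032
p = (exp((r-q)*dt) - d) / (u - d) = 0.488141
Discount per step: exp(-r*dt) = 0.998564
Stock lattice S(k, i) with i counting down-moves:
  k=0: S(0,0) = 21.8500
  k=1: S(1,0) = 23.6208; S(1,1) = 20.2120
  k=2: S(2,0) = 25.5351; S(2,1) = 21.8500; S(2,2) = 18.6967
  k=3: S(3,0) = 27.6046; S(3,1) = 23.6208; S(3,2) = 20.2120; S(3,3) = 17.2951
  k=4: S(4,0) = 29.8417; S(4,1) = 25.5351; S(4,2) = 21.8500; S(4,3) = 18.6967; S(4,4) = 15.9985
Terminal payoffs V(N, i) = max(S_T - K, 0):
  V(4,0) = 9.221729; V(4,1) = 4.915109; V(4,2) = 1.230000; V(4,3) = 0.000000; V(4,4) = 0.000000
Backward induction: V(k, i) = exp(-r*dt) * [p * V(k+1, i) + (1-p) * V(k+1, i+1)].
  V(3,0) = exp(-r*dt) * [p*9.221729 + (1-p)*4.915109] = 7.007272
  V(3,1) = exp(-r*dt) * [p*4.915109 + (1-p)*1.230000] = 3.024505
  V(3,2) = exp(-r*dt) * [p*1.230000 + (1-p)*0.000000] = 0.599552
  V(3,3) = exp(-r*dt) * [p*0.000000 + (1-p)*0.000000] = 0.000000
  V(2,0) = exp(-r*dt) * [p*7.007272 + (1-p)*3.024505] = 4.961523
  V(2,1) = exp(-r*dt) * [p*3.024505 + (1-p)*0.599552] = 1.780711
  V(2,2) = exp(-r*dt) * [p*0.599552 + (1-p)*0.000000] = 0.292246
  V(1,0) = exp(-r*dt) * [p*4.961523 + (1-p)*1.780711] = 3.328610
  V(1,1) = exp(-r*dt) * [p*1.780711 + (1-p)*0.292246] = 1.017364
  V(0,0) = exp(-r*dt) * [p*3.328610 + (1-p)*1.017364] = 2.142498

Answer: Price = V(0,0) = 2.1425


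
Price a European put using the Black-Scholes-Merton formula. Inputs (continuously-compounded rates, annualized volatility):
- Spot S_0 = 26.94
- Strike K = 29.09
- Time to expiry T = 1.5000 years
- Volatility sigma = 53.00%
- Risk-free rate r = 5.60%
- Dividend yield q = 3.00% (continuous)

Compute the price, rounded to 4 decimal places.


d1 = (ln(S/K) + (r - q + 0.5*sigma^2) * T) / (sigma * sqrt(T)) = 0.26635150
d2 = d1 - sigma * sqrt(T) = -0.38276328
exp(-rT) = 0.91943126; exp(-qT) = 0.95599748
P = K * exp(-rT) * N(-d2) - S_0 * exp(-qT) * N(-d1)
N(-d1) = 0.39498426; N(-d2) = 0.64905235
P = 29.0900 * 0.91943126 * 0.64905235 - 26.9400 * 0.95599748 * 0.39498426 = 7.1871

Answer: Price = 7.1871


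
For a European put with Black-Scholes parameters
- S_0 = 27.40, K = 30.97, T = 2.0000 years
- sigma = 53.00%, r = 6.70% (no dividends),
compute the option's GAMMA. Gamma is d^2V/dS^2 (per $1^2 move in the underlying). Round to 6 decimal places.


d1 = 0.3901415228; d2 = -0.3593916652
phi(d1) = 0.3697072743; exp(-qT) = 1.0000000000; exp(-rT) = 0.8745900646
Gamma = exp(-qT) * phi(d1) / (S * sigma * sqrt(T)) = 1.0000000000 * 0.3697072743 / (27.4000 * 0.5300 * 1.4142135624) = 0.018002

Answer: Gamma = 0.018002


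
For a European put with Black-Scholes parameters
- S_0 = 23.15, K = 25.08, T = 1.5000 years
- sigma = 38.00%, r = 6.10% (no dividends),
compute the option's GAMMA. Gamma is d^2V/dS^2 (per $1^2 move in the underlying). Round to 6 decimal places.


Answer: Gamma = 0.035823

Derivation:
d1 = 0.2572481304; d2 = -0.2081549208
phi(d1) = 0.3859579576; exp(-qT) = 1.0000000000; exp(-rT) = 0.9125613162
Gamma = exp(-qT) * phi(d1) / (S * sigma * sqrt(T)) = 1.0000000000 * 0.3859579576 / (23.1500 * 0.3800 * 1.2247448714) = 0.035823


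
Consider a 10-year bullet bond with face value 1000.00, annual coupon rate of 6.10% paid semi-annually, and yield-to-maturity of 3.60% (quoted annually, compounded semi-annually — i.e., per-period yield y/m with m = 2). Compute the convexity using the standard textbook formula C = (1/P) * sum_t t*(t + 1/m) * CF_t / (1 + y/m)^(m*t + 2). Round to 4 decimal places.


Answer: Convexity = 73.0102

Derivation:
Coupon per period c = face * coupon_rate / m = 30.500000
Periods per year m = 2; per-period yield y/m = 0.018000
Number of cashflows N = 20
Cashflows (t years, CF_t, discount factor 1/(1+y/m)^(m*t), PV):
  t = 0.5000: CF_t = 30.500000, DF = 0.982318, PV = 29.960707
  t = 1.0000: CF_t = 30.500000, DF = 0.964949, PV = 29.430950
  t = 1.5000: CF_t = 30.500000, DF = 0.947887, PV = 28.910560
  t = 2.0000: CF_t = 30.500000, DF = 0.931127, PV = 28.399371
  t = 2.5000: CF_t = 30.500000, DF = 0.914663, PV = 27.897221
  t = 3.0000: CF_t = 30.500000, DF = 0.898490, PV = 27.403950
  t = 3.5000: CF_t = 30.500000, DF = 0.882603, PV = 26.919401
  t = 4.0000: CF_t = 30.500000, DF = 0.866997, PV = 26.443420
  t = 4.5000: CF_t = 30.500000, DF = 0.851667, PV = 25.975854
  t = 5.0000: CF_t = 30.500000, DF = 0.836608, PV = 25.516556
  t = 5.5000: CF_t = 30.500000, DF = 0.821816, PV = 25.065379
  t = 6.0000: CF_t = 30.500000, DF = 0.807285, PV = 24.622180
  t = 6.5000: CF_t = 30.500000, DF = 0.793010, PV = 24.186817
  t = 7.0000: CF_t = 30.500000, DF = 0.778989, PV = 23.759153
  t = 7.5000: CF_t = 30.500000, DF = 0.765215, PV = 23.339050
  t = 8.0000: CF_t = 30.500000, DF = 0.751684, PV = 22.926375
  t = 8.5000: CF_t = 30.500000, DF = 0.738393, PV = 22.520997
  t = 9.0000: CF_t = 30.500000, DF = 0.725337, PV = 22.122787
  t = 9.5000: CF_t = 30.500000, DF = 0.712512, PV = 21.731618
  t = 10.0000: CF_t = 1030.500000, DF = 0.699914, PV = 721.260977
Price P = sum_t PV_t = 1208.393325
Convexity numerator sum_t t*(t + 1/m) * CF_t / (1+y/m)^(m*t + 2):
  t = 0.5000: term = 14.455280
  t = 1.0000: term = 42.599057
  t = 1.5000: term = 83.691664
  t = 2.0000: term = 137.019752
  t = 2.5000: term = 201.895508
  t = 3.0000: term = 277.655905
  t = 3.5000: term = 363.661958
  t = 4.0000: term = 459.298011
  t = 4.5000: term = 563.971035
  t = 5.0000: term = 677.109952
  t = 5.5000: term = 798.164973
  t = 6.0000: term = 926.606952
  t = 6.5000: term = 1061.926763
  t = 7.0000: term = 1203.634686
  t = 7.5000: term = 1351.259822
  t = 8.0000: term = 1504.349507
  t = 8.5000: term = 1662.468758
  t = 9.0000: term = 1825.199722
  t = 9.5000: term = 1992.141151
  t = 10.0000: term = 73077.920259
Convexity = (1/P) * sum = 88225.030715 / 1208.393325 = 73.010194


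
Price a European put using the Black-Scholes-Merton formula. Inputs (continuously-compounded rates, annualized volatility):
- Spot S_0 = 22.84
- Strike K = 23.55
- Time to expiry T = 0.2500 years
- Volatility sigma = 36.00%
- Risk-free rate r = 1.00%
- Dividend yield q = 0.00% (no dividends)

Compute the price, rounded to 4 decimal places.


d1 = (ln(S/K) + (r - q + 0.5*sigma^2) * T) / (sigma * sqrt(T)) = -0.06618020
d2 = d1 - sigma * sqrt(T) = -0.24618020
exp(-rT) = 0.99750312; exp(-qT) = 1.00000000
P = K * exp(-rT) * N(-d2) - S_0 * exp(-qT) * N(-d1)
N(-d1) = 0.52638282; N(-d2) = 0.59722863
P = 23.5500 * 0.99750312 * 0.59722863 - 22.8400 * 1.00000000 * 0.52638282 = 2.0070

Answer: Price = 2.0070


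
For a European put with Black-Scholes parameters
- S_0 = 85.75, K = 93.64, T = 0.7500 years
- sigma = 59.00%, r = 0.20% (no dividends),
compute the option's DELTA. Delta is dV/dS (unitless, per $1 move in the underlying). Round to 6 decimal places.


d1 = 0.0861444637; d2 = -0.4248105246
phi(d1) = 0.3974647741; exp(-qT) = 1.0000000000; exp(-rT) = 0.9985011244
N(-d1) = 0.4656757890
Delta = -exp(-qT) * N(-d1) = -1.0000000000 * 0.4656757890 = -0.465676

Answer: Delta = -0.465676


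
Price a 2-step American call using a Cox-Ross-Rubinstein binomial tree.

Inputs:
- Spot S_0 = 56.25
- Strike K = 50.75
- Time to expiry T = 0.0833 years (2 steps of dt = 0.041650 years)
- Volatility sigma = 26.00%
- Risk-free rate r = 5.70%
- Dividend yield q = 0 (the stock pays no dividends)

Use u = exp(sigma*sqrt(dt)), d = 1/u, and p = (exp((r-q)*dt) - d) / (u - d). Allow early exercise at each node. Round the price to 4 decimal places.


Answer: Price = V(0,0) = 5.7796

Derivation:
dt = T/N = 0.041650
u = exp(sigma*sqrt(dt)) = 1.054495; d = 1/u = 0.948322
p = (exp((r-q)*dt) - d) / (u - d) = 0.509124
Discount per step: exp(-r*dt) = 0.997629
Stock lattice S(k, i) with i counting down-moves:
  k=0: S(0,0) = 56.2500
  k=1: S(1,0) = 59.3153; S(1,1) = 53.3431
  k=2: S(2,0) = 62.5477; S(2,1) = 56.2500; S(2,2) = 50.5864
Terminal payoffs V(N, i) = max(S_T - K, 0):
  V(2,0) = 11.797694; V(2,1) = 5.500000; V(2,2) = 0.000000
Backward induction: V(k, i) = exp(-r*dt) * [p * V(k+1, i) + (1-p) * V(k+1, i+1)]; then take max(V_cont, immediate exercise) for American.
  V(1,0) = exp(-r*dt) * [p*11.797694 + (1-p)*5.500000] = 8.685665; exercise = 8.565325; V(1,0) = max -> 8.685665
  V(1,1) = exp(-r*dt) * [p*5.500000 + (1-p)*0.000000] = 2.793545; exercise = 2.593086; V(1,1) = max -> 2.793545
  V(0,0) = exp(-r*dt) * [p*8.685665 + (1-p)*2.793545] = 5.779630; exercise = 5.500000; V(0,0) = max -> 5.779630
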